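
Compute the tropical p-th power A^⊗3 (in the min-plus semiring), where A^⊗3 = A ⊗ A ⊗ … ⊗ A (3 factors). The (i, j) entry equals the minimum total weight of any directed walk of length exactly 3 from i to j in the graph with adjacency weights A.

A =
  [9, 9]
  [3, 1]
A^⊗3 =
  [13, 11]
  [5, 3]

Each entry (A^⊗3)_ij equals the minimum over all length-3 walks i = v_0 → v_1 → … → v_3 = j of Σ_t A[v_t][v_{t+1}]. For example, for (i, j) = (0, 1) we minimise over 4 possible intermediate vertex sequences; the minimum is 11, attained along the walk 0 → 1 → 1 → 1.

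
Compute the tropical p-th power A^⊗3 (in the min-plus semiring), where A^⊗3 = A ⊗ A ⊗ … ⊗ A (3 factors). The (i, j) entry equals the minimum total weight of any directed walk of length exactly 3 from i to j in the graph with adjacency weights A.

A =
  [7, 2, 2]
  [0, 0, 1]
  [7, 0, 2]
A^⊗3 =
  [2, 2, 3]
  [0, 0, 1]
  [0, 0, 1]

Each entry (A^⊗3)_ij equals the minimum over all length-3 walks i = v_0 → v_1 → … → v_3 = j of Σ_t A[v_t][v_{t+1}]. For example, for (i, j) = (0, 2) we minimise over 9 possible intermediate vertex sequences; the minimum is 3, attained along the walk 0 → 1 → 1 → 2.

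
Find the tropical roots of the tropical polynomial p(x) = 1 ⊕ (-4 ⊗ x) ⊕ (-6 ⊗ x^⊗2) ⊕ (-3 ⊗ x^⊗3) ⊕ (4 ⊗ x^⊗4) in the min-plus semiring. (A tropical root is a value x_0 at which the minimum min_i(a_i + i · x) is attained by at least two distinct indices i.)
Roots: {-7, -3, 2, 5}

Each tropical root is a break point of the lower envelope of the lines y = a_i + i · x (there are 5 lines, with slopes 0, 1, ..., 4). Only the lines that attain the minimum somewhere contribute to roots; other lines are dominated. Here the surviving (envelope) indices are i = 4, i = 3, i = 2, i = 1, i = 0.
Intersections between consecutive envelope lines give the roots: for adjacent envelope indices i < j the intersection is x = (a_i − a_j) / (j − i). Reading off the sorted break points: {-7, -3, 2, 5}.
Verification: at each break x_0, at least two indices attain the minimum of min_i(a_i + i · x_0).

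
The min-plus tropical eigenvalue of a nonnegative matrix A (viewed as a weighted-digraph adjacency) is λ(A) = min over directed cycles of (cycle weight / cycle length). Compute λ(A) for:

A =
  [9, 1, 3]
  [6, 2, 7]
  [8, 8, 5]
λ(A) = 2

Enumerate directed cycles and compute their means (weight / length). Sample:
  cycle 0 → 0: weight = 9, length = 1, mean = 9/1 ≈ 9.000
  cycle 1 → 1: weight = 2, length = 1, mean = 2/1 ≈ 2.000
  cycle 2 → 2: weight = 5, length = 1, mean = 5/1 ≈ 5.000
  cycle 0 → 1 → 0: weight = 7, length = 2, mean = 7/2 ≈ 3.500
  cycle 0 → 2 → 0: weight = 11, length = 2, mean = 11/2 ≈ 5.500
  cycle 1 → 0 → 1: weight = 7, length = 2, mean = 7/2 ≈ 3.500
Minimum mean = 2.000, attained e.g. along the cycle 1 → 1 with weight 2 and length 1. So λ(A) = 2/1 = 2.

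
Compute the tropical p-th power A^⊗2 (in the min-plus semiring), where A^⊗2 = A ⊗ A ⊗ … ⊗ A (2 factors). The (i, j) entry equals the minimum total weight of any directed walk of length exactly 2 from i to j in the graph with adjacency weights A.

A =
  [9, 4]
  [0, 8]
A^⊗2 =
  [4, 12]
  [8, 4]

Each entry (A^⊗2)_ij equals the minimum over all length-2 walks i = v_0 → v_1 → … → v_2 = j of Σ_t A[v_t][v_{t+1}]. For example, for (i, j) = (0, 1) we minimise over 2 possible intermediate vertex sequences; the minimum is 12, attained along the walk 0 → 1 → 1.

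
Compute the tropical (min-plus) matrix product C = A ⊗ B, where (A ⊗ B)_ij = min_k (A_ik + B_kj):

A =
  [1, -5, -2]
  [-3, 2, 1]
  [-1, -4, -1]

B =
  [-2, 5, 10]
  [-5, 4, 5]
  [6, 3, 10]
A ⊗ B =
  [-10, -1, 0]
  [-5, 2, 7]
  [-9, 0, 1]

Apply the min-plus product entry-by-entry:
  C[0][0] = min over k of (A[0][0] + B[0][0] = 1 + -2 = -1, A[0][1] + B[1][0] = -5 + -5 = -10, A[0][2] + B[2][0] = -2 + 6 = 4) = -10 (attained at k = 1)
  C[0][1] = min over k of (A[0][0] + B[0][1] = 1 + 5 = 6, A[0][1] + B[1][1] = -5 + 4 = -1, A[0][2] + B[2][1] = -2 + 3 = 1) = -1 (attained at k = 1)
  C[0][2] = min over k of (A[0][0] + B[0][2] = 1 + 10 = 11, A[0][1] + B[1][2] = -5 + 5 = 0, A[0][2] + B[2][2] = -2 + 10 = 8) = 0 (attained at k = 1)
  C[1][0] = min over k of (A[1][0] + B[0][0] = -3 + -2 = -5, A[1][1] + B[1][0] = 2 + -5 = -3, A[1][2] + B[2][0] = 1 + 6 = 7) = -5 (attained at k = 0)
  C[1][1] = min over k of (A[1][0] + B[0][1] = -3 + 5 = 2, A[1][1] + B[1][1] = 2 + 4 = 6, A[1][2] + B[2][1] = 1 + 3 = 4) = 2 (attained at k = 0)
  C[1][2] = min over k of (A[1][0] + B[0][2] = -3 + 10 = 7, A[1][1] + B[1][2] = 2 + 5 = 7, A[1][2] + B[2][2] = 1 + 10 = 11) = 7 (attained at k = 0)
  C[2][0] = min over k of (A[2][0] + B[0][0] = -1 + -2 = -3, A[2][1] + B[1][0] = -4 + -5 = -9, A[2][2] + B[2][0] = -1 + 6 = 5) = -9 (attained at k = 1)
  C[2][1] = min over k of (A[2][0] + B[0][1] = -1 + 5 = 4, A[2][1] + B[1][1] = -4 + 4 = 0, A[2][2] + B[2][1] = -1 + 3 = 2) = 0 (attained at k = 1)
  C[2][2] = min over k of (A[2][0] + B[0][2] = -1 + 10 = 9, A[2][1] + B[1][2] = -4 + 5 = 1, A[2][2] + B[2][2] = -1 + 10 = 9) = 1 (attained at k = 1)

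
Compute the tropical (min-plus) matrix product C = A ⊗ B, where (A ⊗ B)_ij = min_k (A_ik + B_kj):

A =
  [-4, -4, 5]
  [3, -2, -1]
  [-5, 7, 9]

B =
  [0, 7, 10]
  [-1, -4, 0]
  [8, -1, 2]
A ⊗ B =
  [-5, -8, -4]
  [-3, -6, -2]
  [-5, 2, 5]

Apply the min-plus product entry-by-entry:
  C[0][0] = min over k of (A[0][0] + B[0][0] = -4 + 0 = -4, A[0][1] + B[1][0] = -4 + -1 = -5, A[0][2] + B[2][0] = 5 + 8 = 13) = -5 (attained at k = 1)
  C[0][1] = min over k of (A[0][0] + B[0][1] = -4 + 7 = 3, A[0][1] + B[1][1] = -4 + -4 = -8, A[0][2] + B[2][1] = 5 + -1 = 4) = -8 (attained at k = 1)
  C[0][2] = min over k of (A[0][0] + B[0][2] = -4 + 10 = 6, A[0][1] + B[1][2] = -4 + 0 = -4, A[0][2] + B[2][2] = 5 + 2 = 7) = -4 (attained at k = 1)
  C[1][0] = min over k of (A[1][0] + B[0][0] = 3 + 0 = 3, A[1][1] + B[1][0] = -2 + -1 = -3, A[1][2] + B[2][0] = -1 + 8 = 7) = -3 (attained at k = 1)
  C[1][1] = min over k of (A[1][0] + B[0][1] = 3 + 7 = 10, A[1][1] + B[1][1] = -2 + -4 = -6, A[1][2] + B[2][1] = -1 + -1 = -2) = -6 (attained at k = 1)
  C[1][2] = min over k of (A[1][0] + B[0][2] = 3 + 10 = 13, A[1][1] + B[1][2] = -2 + 0 = -2, A[1][2] + B[2][2] = -1 + 2 = 1) = -2 (attained at k = 1)
  C[2][0] = min over k of (A[2][0] + B[0][0] = -5 + 0 = -5, A[2][1] + B[1][0] = 7 + -1 = 6, A[2][2] + B[2][0] = 9 + 8 = 17) = -5 (attained at k = 0)
  C[2][1] = min over k of (A[2][0] + B[0][1] = -5 + 7 = 2, A[2][1] + B[1][1] = 7 + -4 = 3, A[2][2] + B[2][1] = 9 + -1 = 8) = 2 (attained at k = 0)
  C[2][2] = min over k of (A[2][0] + B[0][2] = -5 + 10 = 5, A[2][1] + B[1][2] = 7 + 0 = 7, A[2][2] + B[2][2] = 9 + 2 = 11) = 5 (attained at k = 0)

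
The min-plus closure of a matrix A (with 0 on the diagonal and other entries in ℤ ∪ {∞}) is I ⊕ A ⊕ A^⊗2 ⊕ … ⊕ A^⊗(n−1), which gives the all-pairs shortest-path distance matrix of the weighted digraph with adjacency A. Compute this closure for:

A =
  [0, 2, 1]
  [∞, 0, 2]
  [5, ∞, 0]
Closure =
  [0, 2, 1]
  [7, 0, 2]
  [5, 7, 0]

This is the Floyd-Warshall all-pairs shortest-path computation. For each intermediate vertex k = 0, 1, …, 2, update dist[i][j] ← min(dist[i][j], dist[i][k] + dist[k][j]). The final matrix gives, for each (i, j), the minimum total weight of any directed path from i to j (possibly empty when i = j).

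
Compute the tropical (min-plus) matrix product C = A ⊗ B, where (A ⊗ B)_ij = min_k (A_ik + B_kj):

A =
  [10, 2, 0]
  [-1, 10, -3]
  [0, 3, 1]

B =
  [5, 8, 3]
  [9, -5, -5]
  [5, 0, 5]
A ⊗ B =
  [5, -3, -3]
  [2, -3, 2]
  [5, -2, -2]

Apply the min-plus product entry-by-entry:
  C[0][0] = min over k of (A[0][0] + B[0][0] = 10 + 5 = 15, A[0][1] + B[1][0] = 2 + 9 = 11, A[0][2] + B[2][0] = 0 + 5 = 5) = 5 (attained at k = 2)
  C[0][1] = min over k of (A[0][0] + B[0][1] = 10 + 8 = 18, A[0][1] + B[1][1] = 2 + -5 = -3, A[0][2] + B[2][1] = 0 + 0 = 0) = -3 (attained at k = 1)
  C[0][2] = min over k of (A[0][0] + B[0][2] = 10 + 3 = 13, A[0][1] + B[1][2] = 2 + -5 = -3, A[0][2] + B[2][2] = 0 + 5 = 5) = -3 (attained at k = 1)
  C[1][0] = min over k of (A[1][0] + B[0][0] = -1 + 5 = 4, A[1][1] + B[1][0] = 10 + 9 = 19, A[1][2] + B[2][0] = -3 + 5 = 2) = 2 (attained at k = 2)
  C[1][1] = min over k of (A[1][0] + B[0][1] = -1 + 8 = 7, A[1][1] + B[1][1] = 10 + -5 = 5, A[1][2] + B[2][1] = -3 + 0 = -3) = -3 (attained at k = 2)
  C[1][2] = min over k of (A[1][0] + B[0][2] = -1 + 3 = 2, A[1][1] + B[1][2] = 10 + -5 = 5, A[1][2] + B[2][2] = -3 + 5 = 2) = 2 (attained at k = 0)
  C[2][0] = min over k of (A[2][0] + B[0][0] = 0 + 5 = 5, A[2][1] + B[1][0] = 3 + 9 = 12, A[2][2] + B[2][0] = 1 + 5 = 6) = 5 (attained at k = 0)
  C[2][1] = min over k of (A[2][0] + B[0][1] = 0 + 8 = 8, A[2][1] + B[1][1] = 3 + -5 = -2, A[2][2] + B[2][1] = 1 + 0 = 1) = -2 (attained at k = 1)
  C[2][2] = min over k of (A[2][0] + B[0][2] = 0 + 3 = 3, A[2][1] + B[1][2] = 3 + -5 = -2, A[2][2] + B[2][2] = 1 + 5 = 6) = -2 (attained at k = 1)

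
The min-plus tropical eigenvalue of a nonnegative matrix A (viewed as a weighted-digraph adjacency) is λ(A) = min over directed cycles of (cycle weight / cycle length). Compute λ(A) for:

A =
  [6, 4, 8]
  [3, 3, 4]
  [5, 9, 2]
λ(A) = 2

Enumerate directed cycles and compute their means (weight / length). Sample:
  cycle 0 → 0: weight = 6, length = 1, mean = 6/1 ≈ 6.000
  cycle 1 → 1: weight = 3, length = 1, mean = 3/1 ≈ 3.000
  cycle 2 → 2: weight = 2, length = 1, mean = 2/1 ≈ 2.000
  cycle 0 → 1 → 0: weight = 7, length = 2, mean = 7/2 ≈ 3.500
  cycle 0 → 2 → 0: weight = 13, length = 2, mean = 13/2 ≈ 6.500
  cycle 1 → 0 → 1: weight = 7, length = 2, mean = 7/2 ≈ 3.500
Minimum mean = 2.000, attained e.g. along the cycle 2 → 2 with weight 2 and length 1. So λ(A) = 2/1 = 2.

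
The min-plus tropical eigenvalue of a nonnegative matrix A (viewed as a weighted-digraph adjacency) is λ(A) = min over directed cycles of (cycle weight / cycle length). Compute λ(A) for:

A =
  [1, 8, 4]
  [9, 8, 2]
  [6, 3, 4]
λ(A) = 1

Enumerate directed cycles and compute their means (weight / length). Sample:
  cycle 0 → 0: weight = 1, length = 1, mean = 1/1 ≈ 1.000
  cycle 1 → 1: weight = 8, length = 1, mean = 8/1 ≈ 8.000
  cycle 2 → 2: weight = 4, length = 1, mean = 4/1 ≈ 4.000
  cycle 0 → 1 → 0: weight = 17, length = 2, mean = 17/2 ≈ 8.500
  cycle 0 → 2 → 0: weight = 10, length = 2, mean = 10/2 ≈ 5.000
  cycle 1 → 0 → 1: weight = 17, length = 2, mean = 17/2 ≈ 8.500
Minimum mean = 1.000, attained e.g. along the cycle 0 → 0 with weight 1 and length 1. So λ(A) = 1/1 = 1.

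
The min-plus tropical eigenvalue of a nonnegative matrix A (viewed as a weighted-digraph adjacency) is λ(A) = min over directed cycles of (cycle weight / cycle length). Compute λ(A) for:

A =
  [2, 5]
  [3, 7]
λ(A) = 2

Enumerate directed cycles and compute their means (weight / length). Sample:
  cycle 0 → 0: weight = 2, length = 1, mean = 2/1 ≈ 2.000
  cycle 1 → 1: weight = 7, length = 1, mean = 7/1 ≈ 7.000
  cycle 0 → 1 → 0: weight = 8, length = 2, mean = 8/2 ≈ 4.000
  cycle 1 → 0 → 1: weight = 8, length = 2, mean = 8/2 ≈ 4.000
Minimum mean = 2.000, attained e.g. along the cycle 0 → 0 with weight 2 and length 1. So λ(A) = 2/1 = 2.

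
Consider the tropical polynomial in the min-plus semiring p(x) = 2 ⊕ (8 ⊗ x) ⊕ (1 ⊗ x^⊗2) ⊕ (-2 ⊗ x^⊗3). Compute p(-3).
p(-3) = -11

A tropical monomial a ⊗ x^⊗i evaluates to a + i · x. Evaluating each term at x = -3:
  Term 0 contributes 2 + 0 · -3 = 2
  Term 1 contributes 8 + 1 · -3 = 5
  Term 2 contributes 1 + 2 · -3 = -5
  Term 3 contributes -2 + 3 · -3 = -11
p(-3) = ⊕ of these = min[2, 5, -5, -11] = -11.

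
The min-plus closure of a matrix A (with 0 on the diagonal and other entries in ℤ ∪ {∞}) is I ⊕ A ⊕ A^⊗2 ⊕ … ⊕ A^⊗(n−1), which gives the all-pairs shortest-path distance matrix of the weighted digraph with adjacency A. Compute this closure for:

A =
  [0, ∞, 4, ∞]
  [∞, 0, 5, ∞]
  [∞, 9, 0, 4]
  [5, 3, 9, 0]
Closure =
  [0, 11, 4, 8]
  [14, 0, 5, 9]
  [9, 7, 0, 4]
  [5, 3, 8, 0]

This is the Floyd-Warshall all-pairs shortest-path computation. For each intermediate vertex k = 0, 1, …, 3, update dist[i][j] ← min(dist[i][j], dist[i][k] + dist[k][j]). The final matrix gives, for each (i, j), the minimum total weight of any directed path from i to j (possibly empty when i = j).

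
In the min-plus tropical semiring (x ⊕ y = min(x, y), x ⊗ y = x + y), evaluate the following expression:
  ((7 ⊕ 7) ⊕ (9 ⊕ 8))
((7 ⊕ 7) ⊕ (9 ⊕ 8)) = 7

Expand innermost to outermost. Recall ⊕ takes the minimum of its arguments and ⊗ takes their sum. Working out the expression ((7 ⊕ 7) ⊕ (9 ⊕ 8)) gives 7.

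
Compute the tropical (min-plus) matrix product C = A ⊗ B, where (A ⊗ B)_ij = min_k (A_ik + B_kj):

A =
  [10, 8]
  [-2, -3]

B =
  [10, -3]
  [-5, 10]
A ⊗ B =
  [3, 7]
  [-8, -5]

Apply the min-plus product entry-by-entry:
  C[0][0] = min over k of (A[0][0] + B[0][0] = 10 + 10 = 20, A[0][1] + B[1][0] = 8 + -5 = 3) = 3 (attained at k = 1)
  C[0][1] = min over k of (A[0][0] + B[0][1] = 10 + -3 = 7, A[0][1] + B[1][1] = 8 + 10 = 18) = 7 (attained at k = 0)
  C[1][0] = min over k of (A[1][0] + B[0][0] = -2 + 10 = 8, A[1][1] + B[1][0] = -3 + -5 = -8) = -8 (attained at k = 1)
  C[1][1] = min over k of (A[1][0] + B[0][1] = -2 + -3 = -5, A[1][1] + B[1][1] = -3 + 10 = 7) = -5 (attained at k = 0)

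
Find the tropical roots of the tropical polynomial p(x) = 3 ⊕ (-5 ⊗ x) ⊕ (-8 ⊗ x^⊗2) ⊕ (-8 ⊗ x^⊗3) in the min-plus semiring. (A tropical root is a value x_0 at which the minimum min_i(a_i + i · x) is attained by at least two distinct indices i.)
Roots: {0, 3, 8}

Each tropical root is a break point of the lower envelope of the lines y = a_i + i · x (there are 4 lines, with slopes 0, 1, ..., 3). Only the lines that attain the minimum somewhere contribute to roots; other lines are dominated. Here the surviving (envelope) indices are i = 3, i = 2, i = 1, i = 0.
Intersections between consecutive envelope lines give the roots: for adjacent envelope indices i < j the intersection is x = (a_i − a_j) / (j − i). Reading off the sorted break points: {0, 3, 8}.
Verification: at each break x_0, at least two indices attain the minimum of min_i(a_i + i · x_0).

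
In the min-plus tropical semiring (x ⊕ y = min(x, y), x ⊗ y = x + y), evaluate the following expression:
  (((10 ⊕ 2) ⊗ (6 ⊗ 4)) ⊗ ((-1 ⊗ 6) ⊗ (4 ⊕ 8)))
(((10 ⊕ 2) ⊗ (6 ⊗ 4)) ⊗ ((-1 ⊗ 6) ⊗ (4 ⊕ 8))) = 21

Expand innermost to outermost. Recall ⊕ takes the minimum of its arguments and ⊗ takes their sum. Working out the expression (((10 ⊕ 2) ⊗ (6 ⊗ 4)) ⊗ ((-1 ⊗ 6) ⊗ (4 ⊕ 8))) gives 21.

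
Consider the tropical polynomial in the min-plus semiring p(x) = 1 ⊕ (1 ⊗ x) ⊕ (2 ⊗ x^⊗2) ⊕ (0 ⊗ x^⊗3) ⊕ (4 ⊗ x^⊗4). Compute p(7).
p(7) = 1

A tropical monomial a ⊗ x^⊗i evaluates to a + i · x. Evaluating each term at x = 7:
  Term 0 contributes 1 + 0 · 7 = 1
  Term 1 contributes 1 + 1 · 7 = 8
  Term 2 contributes 2 + 2 · 7 = 16
  Term 3 contributes 0 + 3 · 7 = 21
  Term 4 contributes 4 + 4 · 7 = 32
p(7) = ⊕ of these = min[1, 8, 16, 21, 32] = 1.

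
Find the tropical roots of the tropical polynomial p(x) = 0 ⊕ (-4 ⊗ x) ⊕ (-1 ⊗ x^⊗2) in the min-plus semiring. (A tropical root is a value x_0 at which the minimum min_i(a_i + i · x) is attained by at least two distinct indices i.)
Roots: {-3, 4}

Each tropical root is a break point of the lower envelope of the lines y = a_i + i · x (there are 3 lines, with slopes 0, 1, ..., 2). Only the lines that attain the minimum somewhere contribute to roots; other lines are dominated. Here the surviving (envelope) indices are i = 2, i = 1, i = 0.
Intersections between consecutive envelope lines give the roots: for adjacent envelope indices i < j the intersection is x = (a_i − a_j) / (j − i). Reading off the sorted break points: {-3, 4}.
Verification: at each break x_0, at least two indices attain the minimum of min_i(a_i + i · x_0).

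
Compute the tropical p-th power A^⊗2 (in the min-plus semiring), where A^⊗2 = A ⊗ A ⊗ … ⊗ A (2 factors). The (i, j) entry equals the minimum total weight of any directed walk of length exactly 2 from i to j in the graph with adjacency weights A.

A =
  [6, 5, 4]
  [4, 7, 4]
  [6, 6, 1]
A^⊗2 =
  [9, 10, 5]
  [10, 9, 5]
  [7, 7, 2]

Each entry (A^⊗2)_ij equals the minimum over all length-2 walks i = v_0 → v_1 → … → v_2 = j of Σ_t A[v_t][v_{t+1}]. For example, for (i, j) = (0, 2) we minimise over 3 possible intermediate vertex sequences; the minimum is 5, attained along the walk 0 → 2 → 2.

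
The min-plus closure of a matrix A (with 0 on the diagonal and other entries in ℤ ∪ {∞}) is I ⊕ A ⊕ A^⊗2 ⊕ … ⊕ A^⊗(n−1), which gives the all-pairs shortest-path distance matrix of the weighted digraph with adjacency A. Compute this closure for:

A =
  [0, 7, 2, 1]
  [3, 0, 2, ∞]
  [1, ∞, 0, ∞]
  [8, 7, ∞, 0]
Closure =
  [0, 7, 2, 1]
  [3, 0, 2, 4]
  [1, 8, 0, 2]
  [8, 7, 9, 0]

This is the Floyd-Warshall all-pairs shortest-path computation. For each intermediate vertex k = 0, 1, …, 3, update dist[i][j] ← min(dist[i][j], dist[i][k] + dist[k][j]). The final matrix gives, for each (i, j), the minimum total weight of any directed path from i to j (possibly empty when i = j).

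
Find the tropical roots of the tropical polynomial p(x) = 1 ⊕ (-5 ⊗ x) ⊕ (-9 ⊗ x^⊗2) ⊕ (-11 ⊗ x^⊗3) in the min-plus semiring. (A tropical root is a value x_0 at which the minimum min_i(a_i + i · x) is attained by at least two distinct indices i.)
Roots: {2, 4, 6}

Each tropical root is a break point of the lower envelope of the lines y = a_i + i · x (there are 4 lines, with slopes 0, 1, ..., 3). Only the lines that attain the minimum somewhere contribute to roots; other lines are dominated. Here the surviving (envelope) indices are i = 3, i = 2, i = 1, i = 0.
Intersections between consecutive envelope lines give the roots: for adjacent envelope indices i < j the intersection is x = (a_i − a_j) / (j − i). Reading off the sorted break points: {2, 4, 6}.
Verification: at each break x_0, at least two indices attain the minimum of min_i(a_i + i · x_0).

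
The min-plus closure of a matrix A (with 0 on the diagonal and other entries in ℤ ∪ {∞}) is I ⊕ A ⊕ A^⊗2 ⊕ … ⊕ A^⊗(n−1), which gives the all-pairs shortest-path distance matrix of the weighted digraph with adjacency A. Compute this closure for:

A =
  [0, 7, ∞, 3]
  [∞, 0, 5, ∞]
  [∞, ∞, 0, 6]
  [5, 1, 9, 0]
Closure =
  [0, 4, 9, 3]
  [16, 0, 5, 11]
  [11, 7, 0, 6]
  [5, 1, 6, 0]

This is the Floyd-Warshall all-pairs shortest-path computation. For each intermediate vertex k = 0, 1, …, 3, update dist[i][j] ← min(dist[i][j], dist[i][k] + dist[k][j]). The final matrix gives, for each (i, j), the minimum total weight of any directed path from i to j (possibly empty when i = j).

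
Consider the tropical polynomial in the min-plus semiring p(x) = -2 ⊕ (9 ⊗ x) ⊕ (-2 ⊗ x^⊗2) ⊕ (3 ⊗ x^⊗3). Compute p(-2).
p(-2) = -6

A tropical monomial a ⊗ x^⊗i evaluates to a + i · x. Evaluating each term at x = -2:
  Term 0 contributes -2 + 0 · -2 = -2
  Term 1 contributes 9 + 1 · -2 = 7
  Term 2 contributes -2 + 2 · -2 = -6
  Term 3 contributes 3 + 3 · -2 = -3
p(-2) = ⊕ of these = min[-2, 7, -6, -3] = -6.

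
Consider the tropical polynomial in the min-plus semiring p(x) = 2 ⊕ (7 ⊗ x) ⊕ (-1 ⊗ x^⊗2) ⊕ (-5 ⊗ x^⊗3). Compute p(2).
p(2) = 1

A tropical monomial a ⊗ x^⊗i evaluates to a + i · x. Evaluating each term at x = 2:
  Term 0 contributes 2 + 0 · 2 = 2
  Term 1 contributes 7 + 1 · 2 = 9
  Term 2 contributes -1 + 2 · 2 = 3
  Term 3 contributes -5 + 3 · 2 = 1
p(2) = ⊕ of these = min[2, 9, 3, 1] = 1.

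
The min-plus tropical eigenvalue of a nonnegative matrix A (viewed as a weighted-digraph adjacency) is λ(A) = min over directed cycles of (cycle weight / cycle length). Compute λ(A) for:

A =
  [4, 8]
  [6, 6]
λ(A) = 4

Enumerate directed cycles and compute their means (weight / length). Sample:
  cycle 0 → 0: weight = 4, length = 1, mean = 4/1 ≈ 4.000
  cycle 1 → 1: weight = 6, length = 1, mean = 6/1 ≈ 6.000
  cycle 0 → 1 → 0: weight = 14, length = 2, mean = 14/2 ≈ 7.000
  cycle 1 → 0 → 1: weight = 14, length = 2, mean = 14/2 ≈ 7.000
Minimum mean = 4.000, attained e.g. along the cycle 0 → 0 with weight 4 and length 1. So λ(A) = 4/1 = 4.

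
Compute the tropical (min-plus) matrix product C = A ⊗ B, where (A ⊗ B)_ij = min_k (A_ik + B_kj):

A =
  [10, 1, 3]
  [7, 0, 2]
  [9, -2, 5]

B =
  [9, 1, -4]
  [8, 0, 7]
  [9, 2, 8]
A ⊗ B =
  [9, 1, 6]
  [8, 0, 3]
  [6, -2, 5]

Apply the min-plus product entry-by-entry:
  C[0][0] = min over k of (A[0][0] + B[0][0] = 10 + 9 = 19, A[0][1] + B[1][0] = 1 + 8 = 9, A[0][2] + B[2][0] = 3 + 9 = 12) = 9 (attained at k = 1)
  C[0][1] = min over k of (A[0][0] + B[0][1] = 10 + 1 = 11, A[0][1] + B[1][1] = 1 + 0 = 1, A[0][2] + B[2][1] = 3 + 2 = 5) = 1 (attained at k = 1)
  C[0][2] = min over k of (A[0][0] + B[0][2] = 10 + -4 = 6, A[0][1] + B[1][2] = 1 + 7 = 8, A[0][2] + B[2][2] = 3 + 8 = 11) = 6 (attained at k = 0)
  C[1][0] = min over k of (A[1][0] + B[0][0] = 7 + 9 = 16, A[1][1] + B[1][0] = 0 + 8 = 8, A[1][2] + B[2][0] = 2 + 9 = 11) = 8 (attained at k = 1)
  C[1][1] = min over k of (A[1][0] + B[0][1] = 7 + 1 = 8, A[1][1] + B[1][1] = 0 + 0 = 0, A[1][2] + B[2][1] = 2 + 2 = 4) = 0 (attained at k = 1)
  C[1][2] = min over k of (A[1][0] + B[0][2] = 7 + -4 = 3, A[1][1] + B[1][2] = 0 + 7 = 7, A[1][2] + B[2][2] = 2 + 8 = 10) = 3 (attained at k = 0)
  C[2][0] = min over k of (A[2][0] + B[0][0] = 9 + 9 = 18, A[2][1] + B[1][0] = -2 + 8 = 6, A[2][2] + B[2][0] = 5 + 9 = 14) = 6 (attained at k = 1)
  C[2][1] = min over k of (A[2][0] + B[0][1] = 9 + 1 = 10, A[2][1] + B[1][1] = -2 + 0 = -2, A[2][2] + B[2][1] = 5 + 2 = 7) = -2 (attained at k = 1)
  C[2][2] = min over k of (A[2][0] + B[0][2] = 9 + -4 = 5, A[2][1] + B[1][2] = -2 + 7 = 5, A[2][2] + B[2][2] = 5 + 8 = 13) = 5 (attained at k = 0)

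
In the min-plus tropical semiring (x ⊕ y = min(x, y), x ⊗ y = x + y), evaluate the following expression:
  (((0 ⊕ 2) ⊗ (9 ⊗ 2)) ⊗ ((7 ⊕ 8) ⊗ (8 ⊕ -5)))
(((0 ⊕ 2) ⊗ (9 ⊗ 2)) ⊗ ((7 ⊕ 8) ⊗ (8 ⊕ -5))) = 13

Expand innermost to outermost. Recall ⊕ takes the minimum of its arguments and ⊗ takes their sum. Working out the expression (((0 ⊕ 2) ⊗ (9 ⊗ 2)) ⊗ ((7 ⊕ 8) ⊗ (8 ⊕ -5))) gives 13.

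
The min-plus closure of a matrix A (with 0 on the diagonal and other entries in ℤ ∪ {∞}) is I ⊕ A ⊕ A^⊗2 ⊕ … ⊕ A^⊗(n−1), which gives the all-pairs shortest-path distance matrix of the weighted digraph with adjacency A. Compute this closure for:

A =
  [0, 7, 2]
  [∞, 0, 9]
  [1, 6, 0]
Closure =
  [0, 7, 2]
  [10, 0, 9]
  [1, 6, 0]

This is the Floyd-Warshall all-pairs shortest-path computation. For each intermediate vertex k = 0, 1, …, 2, update dist[i][j] ← min(dist[i][j], dist[i][k] + dist[k][j]). The final matrix gives, for each (i, j), the minimum total weight of any directed path from i to j (possibly empty when i = j).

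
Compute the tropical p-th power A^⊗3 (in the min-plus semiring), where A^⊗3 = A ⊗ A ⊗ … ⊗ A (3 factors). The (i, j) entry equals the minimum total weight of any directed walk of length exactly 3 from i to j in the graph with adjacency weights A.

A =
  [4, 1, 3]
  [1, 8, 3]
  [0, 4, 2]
A^⊗3 =
  [4, 3, 5]
  [3, 4, 5]
  [2, 3, 4]

Each entry (A^⊗3)_ij equals the minimum over all length-3 walks i = v_0 → v_1 → … → v_3 = j of Σ_t A[v_t][v_{t+1}]. For example, for (i, j) = (0, 2) we minimise over 9 possible intermediate vertex sequences; the minimum is 5, attained along the walk 0 → 1 → 0 → 2.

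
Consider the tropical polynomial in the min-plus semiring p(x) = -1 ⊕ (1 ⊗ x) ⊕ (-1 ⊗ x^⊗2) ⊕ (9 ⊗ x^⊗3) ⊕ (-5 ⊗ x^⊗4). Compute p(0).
p(0) = -5

A tropical monomial a ⊗ x^⊗i evaluates to a + i · x. Evaluating each term at x = 0:
  Term 0 contributes -1 + 0 · 0 = -1
  Term 1 contributes 1 + 1 · 0 = 1
  Term 2 contributes -1 + 2 · 0 = -1
  Term 3 contributes 9 + 3 · 0 = 9
  Term 4 contributes -5 + 4 · 0 = -5
p(0) = ⊕ of these = min[-1, 1, -1, 9, -5] = -5.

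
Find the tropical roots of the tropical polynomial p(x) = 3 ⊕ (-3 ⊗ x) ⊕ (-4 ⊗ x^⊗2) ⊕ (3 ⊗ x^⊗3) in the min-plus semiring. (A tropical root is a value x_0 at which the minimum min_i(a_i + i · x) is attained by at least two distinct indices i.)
Roots: {-7, 1, 6}

Each tropical root is a break point of the lower envelope of the lines y = a_i + i · x (there are 4 lines, with slopes 0, 1, ..., 3). Only the lines that attain the minimum somewhere contribute to roots; other lines are dominated. Here the surviving (envelope) indices are i = 3, i = 2, i = 1, i = 0.
Intersections between consecutive envelope lines give the roots: for adjacent envelope indices i < j the intersection is x = (a_i − a_j) / (j − i). Reading off the sorted break points: {-7, 1, 6}.
Verification: at each break x_0, at least two indices attain the minimum of min_i(a_i + i · x_0).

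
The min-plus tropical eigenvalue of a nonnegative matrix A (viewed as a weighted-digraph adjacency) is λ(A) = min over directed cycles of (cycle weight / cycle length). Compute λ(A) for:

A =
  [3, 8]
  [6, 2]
λ(A) = 2

Enumerate directed cycles and compute their means (weight / length). Sample:
  cycle 0 → 0: weight = 3, length = 1, mean = 3/1 ≈ 3.000
  cycle 1 → 1: weight = 2, length = 1, mean = 2/1 ≈ 2.000
  cycle 0 → 1 → 0: weight = 14, length = 2, mean = 14/2 ≈ 7.000
  cycle 1 → 0 → 1: weight = 14, length = 2, mean = 14/2 ≈ 7.000
Minimum mean = 2.000, attained e.g. along the cycle 1 → 1 with weight 2 and length 1. So λ(A) = 2/1 = 2.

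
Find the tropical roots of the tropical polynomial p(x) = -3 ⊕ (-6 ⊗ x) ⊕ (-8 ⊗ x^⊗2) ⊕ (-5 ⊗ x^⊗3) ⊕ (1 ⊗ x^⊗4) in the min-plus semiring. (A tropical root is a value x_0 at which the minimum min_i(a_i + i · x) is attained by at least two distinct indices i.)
Roots: {-6, -3, 2, 3}

Each tropical root is a break point of the lower envelope of the lines y = a_i + i · x (there are 5 lines, with slopes 0, 1, ..., 4). Only the lines that attain the minimum somewhere contribute to roots; other lines are dominated. Here the surviving (envelope) indices are i = 4, i = 3, i = 2, i = 1, i = 0.
Intersections between consecutive envelope lines give the roots: for adjacent envelope indices i < j the intersection is x = (a_i − a_j) / (j − i). Reading off the sorted break points: {-6, -3, 2, 3}.
Verification: at each break x_0, at least two indices attain the minimum of min_i(a_i + i · x_0).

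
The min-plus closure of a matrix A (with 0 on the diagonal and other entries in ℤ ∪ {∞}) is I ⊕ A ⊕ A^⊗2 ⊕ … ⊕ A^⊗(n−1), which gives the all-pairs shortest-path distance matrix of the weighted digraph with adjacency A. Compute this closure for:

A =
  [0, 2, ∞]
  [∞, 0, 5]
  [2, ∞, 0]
Closure =
  [0, 2, 7]
  [7, 0, 5]
  [2, 4, 0]

This is the Floyd-Warshall all-pairs shortest-path computation. For each intermediate vertex k = 0, 1, …, 2, update dist[i][j] ← min(dist[i][j], dist[i][k] + dist[k][j]). The final matrix gives, for each (i, j), the minimum total weight of any directed path from i to j (possibly empty when i = j).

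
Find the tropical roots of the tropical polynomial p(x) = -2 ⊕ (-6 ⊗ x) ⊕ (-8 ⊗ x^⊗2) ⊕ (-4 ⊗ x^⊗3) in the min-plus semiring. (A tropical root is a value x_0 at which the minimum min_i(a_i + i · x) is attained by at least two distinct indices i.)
Roots: {-4, 2, 4}

Each tropical root is a break point of the lower envelope of the lines y = a_i + i · x (there are 4 lines, with slopes 0, 1, ..., 3). Only the lines that attain the minimum somewhere contribute to roots; other lines are dominated. Here the surviving (envelope) indices are i = 3, i = 2, i = 1, i = 0.
Intersections between consecutive envelope lines give the roots: for adjacent envelope indices i < j the intersection is x = (a_i − a_j) / (j − i). Reading off the sorted break points: {-4, 2, 4}.
Verification: at each break x_0, at least two indices attain the minimum of min_i(a_i + i · x_0).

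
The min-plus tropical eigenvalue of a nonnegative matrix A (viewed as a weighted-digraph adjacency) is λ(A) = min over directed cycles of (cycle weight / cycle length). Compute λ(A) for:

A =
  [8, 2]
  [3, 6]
λ(A) = 5/2

Enumerate directed cycles and compute their means (weight / length). Sample:
  cycle 0 → 0: weight = 8, length = 1, mean = 8/1 ≈ 8.000
  cycle 1 → 1: weight = 6, length = 1, mean = 6/1 ≈ 6.000
  cycle 0 → 1 → 0: weight = 5, length = 2, mean = 5/2 ≈ 2.500
  cycle 1 → 0 → 1: weight = 5, length = 2, mean = 5/2 ≈ 2.500
Minimum mean = 2.500, attained e.g. along the cycle 0 → 1 → 0 with weight 5 and length 2. So λ(A) = 5/2 = 5/2.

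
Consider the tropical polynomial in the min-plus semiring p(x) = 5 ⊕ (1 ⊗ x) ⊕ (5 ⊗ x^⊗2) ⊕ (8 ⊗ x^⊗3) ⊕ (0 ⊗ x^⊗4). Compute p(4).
p(4) = 5

A tropical monomial a ⊗ x^⊗i evaluates to a + i · x. Evaluating each term at x = 4:
  Term 0 contributes 5 + 0 · 4 = 5
  Term 1 contributes 1 + 1 · 4 = 5
  Term 2 contributes 5 + 2 · 4 = 13
  Term 3 contributes 8 + 3 · 4 = 20
  Term 4 contributes 0 + 4 · 4 = 16
p(4) = ⊕ of these = min[5, 5, 13, 20, 16] = 5.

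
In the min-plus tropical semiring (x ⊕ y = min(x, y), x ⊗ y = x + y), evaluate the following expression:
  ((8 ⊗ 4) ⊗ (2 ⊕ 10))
((8 ⊗ 4) ⊗ (2 ⊕ 10)) = 14

Expand innermost to outermost. Recall ⊕ takes the minimum of its arguments and ⊗ takes their sum. Working out the expression ((8 ⊗ 4) ⊗ (2 ⊕ 10)) gives 14.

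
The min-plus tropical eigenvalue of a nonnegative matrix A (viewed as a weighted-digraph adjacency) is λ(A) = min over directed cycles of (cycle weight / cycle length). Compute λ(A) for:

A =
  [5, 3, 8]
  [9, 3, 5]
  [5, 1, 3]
λ(A) = 3

Enumerate directed cycles and compute their means (weight / length). Sample:
  cycle 0 → 0: weight = 5, length = 1, mean = 5/1 ≈ 5.000
  cycle 1 → 1: weight = 3, length = 1, mean = 3/1 ≈ 3.000
  cycle 2 → 2: weight = 3, length = 1, mean = 3/1 ≈ 3.000
  cycle 0 → 1 → 0: weight = 12, length = 2, mean = 12/2 ≈ 6.000
  cycle 0 → 2 → 0: weight = 13, length = 2, mean = 13/2 ≈ 6.500
  cycle 1 → 0 → 1: weight = 12, length = 2, mean = 12/2 ≈ 6.000
Minimum mean = 3.000, attained e.g. along the cycle 1 → 1 with weight 3 and length 1. So λ(A) = 3/1 = 3.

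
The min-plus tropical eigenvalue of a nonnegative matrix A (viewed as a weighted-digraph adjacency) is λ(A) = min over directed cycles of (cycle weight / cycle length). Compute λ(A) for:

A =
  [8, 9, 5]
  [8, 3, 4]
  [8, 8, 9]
λ(A) = 3

Enumerate directed cycles and compute their means (weight / length). Sample:
  cycle 0 → 0: weight = 8, length = 1, mean = 8/1 ≈ 8.000
  cycle 1 → 1: weight = 3, length = 1, mean = 3/1 ≈ 3.000
  cycle 2 → 2: weight = 9, length = 1, mean = 9/1 ≈ 9.000
  cycle 0 → 1 → 0: weight = 17, length = 2, mean = 17/2 ≈ 8.500
  cycle 0 → 2 → 0: weight = 13, length = 2, mean = 13/2 ≈ 6.500
  cycle 1 → 0 → 1: weight = 17, length = 2, mean = 17/2 ≈ 8.500
Minimum mean = 3.000, attained e.g. along the cycle 1 → 1 with weight 3 and length 1. So λ(A) = 3/1 = 3.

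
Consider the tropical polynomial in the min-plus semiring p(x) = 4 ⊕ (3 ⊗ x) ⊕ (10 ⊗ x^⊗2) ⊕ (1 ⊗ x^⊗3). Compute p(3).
p(3) = 4

A tropical monomial a ⊗ x^⊗i evaluates to a + i · x. Evaluating each term at x = 3:
  Term 0 contributes 4 + 0 · 3 = 4
  Term 1 contributes 3 + 1 · 3 = 6
  Term 2 contributes 10 + 2 · 3 = 16
  Term 3 contributes 1 + 3 · 3 = 10
p(3) = ⊕ of these = min[4, 6, 16, 10] = 4.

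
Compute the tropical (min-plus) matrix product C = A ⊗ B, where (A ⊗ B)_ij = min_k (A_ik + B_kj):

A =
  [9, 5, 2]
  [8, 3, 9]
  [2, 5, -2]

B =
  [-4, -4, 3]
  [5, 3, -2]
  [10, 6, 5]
A ⊗ B =
  [5, 5, 3]
  [4, 4, 1]
  [-2, -2, 3]

Apply the min-plus product entry-by-entry:
  C[0][0] = min over k of (A[0][0] + B[0][0] = 9 + -4 = 5, A[0][1] + B[1][0] = 5 + 5 = 10, A[0][2] + B[2][0] = 2 + 10 = 12) = 5 (attained at k = 0)
  C[0][1] = min over k of (A[0][0] + B[0][1] = 9 + -4 = 5, A[0][1] + B[1][1] = 5 + 3 = 8, A[0][2] + B[2][1] = 2 + 6 = 8) = 5 (attained at k = 0)
  C[0][2] = min over k of (A[0][0] + B[0][2] = 9 + 3 = 12, A[0][1] + B[1][2] = 5 + -2 = 3, A[0][2] + B[2][2] = 2 + 5 = 7) = 3 (attained at k = 1)
  C[1][0] = min over k of (A[1][0] + B[0][0] = 8 + -4 = 4, A[1][1] + B[1][0] = 3 + 5 = 8, A[1][2] + B[2][0] = 9 + 10 = 19) = 4 (attained at k = 0)
  C[1][1] = min over k of (A[1][0] + B[0][1] = 8 + -4 = 4, A[1][1] + B[1][1] = 3 + 3 = 6, A[1][2] + B[2][1] = 9 + 6 = 15) = 4 (attained at k = 0)
  C[1][2] = min over k of (A[1][0] + B[0][2] = 8 + 3 = 11, A[1][1] + B[1][2] = 3 + -2 = 1, A[1][2] + B[2][2] = 9 + 5 = 14) = 1 (attained at k = 1)
  C[2][0] = min over k of (A[2][0] + B[0][0] = 2 + -4 = -2, A[2][1] + B[1][0] = 5 + 5 = 10, A[2][2] + B[2][0] = -2 + 10 = 8) = -2 (attained at k = 0)
  C[2][1] = min over k of (A[2][0] + B[0][1] = 2 + -4 = -2, A[2][1] + B[1][1] = 5 + 3 = 8, A[2][2] + B[2][1] = -2 + 6 = 4) = -2 (attained at k = 0)
  C[2][2] = min over k of (A[2][0] + B[0][2] = 2 + 3 = 5, A[2][1] + B[1][2] = 5 + -2 = 3, A[2][2] + B[2][2] = -2 + 5 = 3) = 3 (attained at k = 1)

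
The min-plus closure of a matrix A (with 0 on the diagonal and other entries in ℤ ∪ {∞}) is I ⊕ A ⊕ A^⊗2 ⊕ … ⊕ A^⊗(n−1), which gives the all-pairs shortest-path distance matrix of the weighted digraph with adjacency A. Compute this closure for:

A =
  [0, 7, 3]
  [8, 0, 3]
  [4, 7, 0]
Closure =
  [0, 7, 3]
  [7, 0, 3]
  [4, 7, 0]

This is the Floyd-Warshall all-pairs shortest-path computation. For each intermediate vertex k = 0, 1, …, 2, update dist[i][j] ← min(dist[i][j], dist[i][k] + dist[k][j]). The final matrix gives, for each (i, j), the minimum total weight of any directed path from i to j (possibly empty when i = j).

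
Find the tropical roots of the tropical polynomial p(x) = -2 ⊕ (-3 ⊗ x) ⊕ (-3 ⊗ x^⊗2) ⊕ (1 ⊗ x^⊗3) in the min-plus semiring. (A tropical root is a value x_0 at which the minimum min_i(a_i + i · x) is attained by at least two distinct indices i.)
Roots: {-4, 0, 1}

Each tropical root is a break point of the lower envelope of the lines y = a_i + i · x (there are 4 lines, with slopes 0, 1, ..., 3). Only the lines that attain the minimum somewhere contribute to roots; other lines are dominated. Here the surviving (envelope) indices are i = 3, i = 2, i = 1, i = 0.
Intersections between consecutive envelope lines give the roots: for adjacent envelope indices i < j the intersection is x = (a_i − a_j) / (j − i). Reading off the sorted break points: {-4, 0, 1}.
Verification: at each break x_0, at least two indices attain the minimum of min_i(a_i + i · x_0).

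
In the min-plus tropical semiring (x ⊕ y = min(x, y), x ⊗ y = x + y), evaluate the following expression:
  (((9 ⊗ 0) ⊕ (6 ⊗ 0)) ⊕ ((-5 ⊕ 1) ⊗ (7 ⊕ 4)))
(((9 ⊗ 0) ⊕ (6 ⊗ 0)) ⊕ ((-5 ⊕ 1) ⊗ (7 ⊕ 4))) = -1

Expand innermost to outermost. Recall ⊕ takes the minimum of its arguments and ⊗ takes their sum. Working out the expression (((9 ⊗ 0) ⊕ (6 ⊗ 0)) ⊕ ((-5 ⊕ 1) ⊗ (7 ⊕ 4))) gives -1.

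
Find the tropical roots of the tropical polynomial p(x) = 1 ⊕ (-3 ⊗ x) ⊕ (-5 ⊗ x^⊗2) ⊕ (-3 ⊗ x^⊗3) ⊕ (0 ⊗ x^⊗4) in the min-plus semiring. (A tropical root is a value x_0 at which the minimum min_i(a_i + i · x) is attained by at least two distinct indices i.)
Roots: {-3, -2, 2, 4}

Each tropical root is a break point of the lower envelope of the lines y = a_i + i · x (there are 5 lines, with slopes 0, 1, ..., 4). Only the lines that attain the minimum somewhere contribute to roots; other lines are dominated. Here the surviving (envelope) indices are i = 4, i = 3, i = 2, i = 1, i = 0.
Intersections between consecutive envelope lines give the roots: for adjacent envelope indices i < j the intersection is x = (a_i − a_j) / (j − i). Reading off the sorted break points: {-3, -2, 2, 4}.
Verification: at each break x_0, at least two indices attain the minimum of min_i(a_i + i · x_0).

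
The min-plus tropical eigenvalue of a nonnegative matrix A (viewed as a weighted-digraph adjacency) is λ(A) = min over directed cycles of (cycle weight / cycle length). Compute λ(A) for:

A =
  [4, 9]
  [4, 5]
λ(A) = 4

Enumerate directed cycles and compute their means (weight / length). Sample:
  cycle 0 → 0: weight = 4, length = 1, mean = 4/1 ≈ 4.000
  cycle 1 → 1: weight = 5, length = 1, mean = 5/1 ≈ 5.000
  cycle 0 → 1 → 0: weight = 13, length = 2, mean = 13/2 ≈ 6.500
  cycle 1 → 0 → 1: weight = 13, length = 2, mean = 13/2 ≈ 6.500
Minimum mean = 4.000, attained e.g. along the cycle 0 → 0 with weight 4 and length 1. So λ(A) = 4/1 = 4.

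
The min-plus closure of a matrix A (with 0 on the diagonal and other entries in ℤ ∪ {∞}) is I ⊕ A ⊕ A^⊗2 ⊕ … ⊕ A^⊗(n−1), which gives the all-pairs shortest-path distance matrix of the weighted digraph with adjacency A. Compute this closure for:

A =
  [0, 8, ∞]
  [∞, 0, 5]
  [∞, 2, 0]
Closure =
  [0, 8, 13]
  [∞, 0, 5]
  [∞, 2, 0]

This is the Floyd-Warshall all-pairs shortest-path computation. For each intermediate vertex k = 0, 1, …, 2, update dist[i][j] ← min(dist[i][j], dist[i][k] + dist[k][j]). The final matrix gives, for each (i, j), the minimum total weight of any directed path from i to j (possibly empty when i = j).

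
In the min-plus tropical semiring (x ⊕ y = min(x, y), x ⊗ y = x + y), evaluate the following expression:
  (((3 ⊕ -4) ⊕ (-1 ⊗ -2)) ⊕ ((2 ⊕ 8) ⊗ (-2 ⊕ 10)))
(((3 ⊕ -4) ⊕ (-1 ⊗ -2)) ⊕ ((2 ⊕ 8) ⊗ (-2 ⊕ 10))) = -4

Expand innermost to outermost. Recall ⊕ takes the minimum of its arguments and ⊗ takes their sum. Working out the expression (((3 ⊕ -4) ⊕ (-1 ⊗ -2)) ⊕ ((2 ⊕ 8) ⊗ (-2 ⊕ 10))) gives -4.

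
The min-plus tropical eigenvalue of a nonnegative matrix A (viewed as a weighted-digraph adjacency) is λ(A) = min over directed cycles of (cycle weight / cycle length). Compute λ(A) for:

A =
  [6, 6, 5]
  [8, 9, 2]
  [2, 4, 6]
λ(A) = 3

Enumerate directed cycles and compute their means (weight / length). Sample:
  cycle 0 → 0: weight = 6, length = 1, mean = 6/1 ≈ 6.000
  cycle 1 → 1: weight = 9, length = 1, mean = 9/1 ≈ 9.000
  cycle 2 → 2: weight = 6, length = 1, mean = 6/1 ≈ 6.000
  cycle 0 → 1 → 0: weight = 14, length = 2, mean = 14/2 ≈ 7.000
  cycle 0 → 2 → 0: weight = 7, length = 2, mean = 7/2 ≈ 3.500
  cycle 1 → 0 → 1: weight = 14, length = 2, mean = 14/2 ≈ 7.000
Minimum mean = 3.000, attained e.g. along the cycle 1 → 2 → 1 with weight 6 and length 2. So λ(A) = 6/2 = 3.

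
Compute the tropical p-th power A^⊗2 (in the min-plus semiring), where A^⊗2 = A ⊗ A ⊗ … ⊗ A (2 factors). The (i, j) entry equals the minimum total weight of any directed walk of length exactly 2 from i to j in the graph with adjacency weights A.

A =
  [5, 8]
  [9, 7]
A^⊗2 =
  [10, 13]
  [14, 14]

Each entry (A^⊗2)_ij equals the minimum over all length-2 walks i = v_0 → v_1 → … → v_2 = j of Σ_t A[v_t][v_{t+1}]. For example, for (i, j) = (0, 1) we minimise over 2 possible intermediate vertex sequences; the minimum is 13, attained along the walk 0 → 0 → 1.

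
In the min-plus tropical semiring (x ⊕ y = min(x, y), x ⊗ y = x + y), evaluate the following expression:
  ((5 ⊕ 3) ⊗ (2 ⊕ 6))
((5 ⊕ 3) ⊗ (2 ⊕ 6)) = 5

Expand innermost to outermost. Recall ⊕ takes the minimum of its arguments and ⊗ takes their sum. Working out the expression ((5 ⊕ 3) ⊗ (2 ⊕ 6)) gives 5.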